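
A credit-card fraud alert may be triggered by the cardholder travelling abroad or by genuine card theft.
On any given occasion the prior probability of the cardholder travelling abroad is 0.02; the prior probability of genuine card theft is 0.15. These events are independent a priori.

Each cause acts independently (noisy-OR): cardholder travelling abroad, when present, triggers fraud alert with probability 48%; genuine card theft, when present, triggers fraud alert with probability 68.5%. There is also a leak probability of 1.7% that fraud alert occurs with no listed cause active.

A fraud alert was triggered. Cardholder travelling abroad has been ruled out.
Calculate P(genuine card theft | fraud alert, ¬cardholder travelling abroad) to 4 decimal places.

P(genuine card theft | fraud alert, ¬cardholder travelling abroad) ≈ 0.8775

Under noisy-OR, P(fraud alert | causes) = 1 − (1−0.017)·∏(1−qᵢ) over the active causes.
Sum P(fraud alert|·) weighted by the priors over both values of genuine card theft:
  P(fraud alert | ¬cardholder travelling abroad) = 0.017×0.85 + 0.690355×0.15
        = 0.014450 + 0.103553 = 0.118003
Keeping only the genuine card theft-present terms gives 0.103553, so
  P(genuine card theft | fraud alert, ¬cardholder travelling abroad) = 0.103553 / 0.118003 ≈ 0.8775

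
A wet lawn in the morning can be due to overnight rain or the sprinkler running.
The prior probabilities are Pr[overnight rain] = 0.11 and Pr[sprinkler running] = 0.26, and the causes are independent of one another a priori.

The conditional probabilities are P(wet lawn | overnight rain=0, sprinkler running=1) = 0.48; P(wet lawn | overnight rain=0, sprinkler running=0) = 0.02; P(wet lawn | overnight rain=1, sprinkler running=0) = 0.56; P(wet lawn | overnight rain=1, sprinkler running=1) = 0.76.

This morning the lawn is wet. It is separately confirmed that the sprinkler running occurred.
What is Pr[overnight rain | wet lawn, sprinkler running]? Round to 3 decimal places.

P(wet lawn | sprinkler running) = 0.48×0.89 + 0.76×0.11 = 0.427200 + 0.083600 = 0.510800
Restricting to configurations with overnight rain present: 0.76×0.11 = 0.083600.
So P(overnight rain | wet lawn, sprinkler running) = 0.083600/0.510800 ≈ 0.164.

Pr[overnight rain | wet lawn, sprinkler running] ≈ 0.164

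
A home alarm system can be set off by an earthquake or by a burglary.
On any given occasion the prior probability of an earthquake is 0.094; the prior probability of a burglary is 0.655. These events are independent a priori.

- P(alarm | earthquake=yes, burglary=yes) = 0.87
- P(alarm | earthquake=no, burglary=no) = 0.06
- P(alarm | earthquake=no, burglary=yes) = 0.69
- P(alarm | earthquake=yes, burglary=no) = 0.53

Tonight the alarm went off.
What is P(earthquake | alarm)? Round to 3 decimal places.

Numerator (weight on configurations with earthquake): 0.017188 + 0.053566 = 0.070754
Normalizer over all consistent configurations: 0.06×0.906×0.345 + 0.69×0.906×0.655 + 0.53×0.094×0.345 + 0.87×0.094×0.655 = 0.498975
Posterior = 0.070754 / 0.498975 ≈ 0.142

P(earthquake | alarm) ≈ 0.142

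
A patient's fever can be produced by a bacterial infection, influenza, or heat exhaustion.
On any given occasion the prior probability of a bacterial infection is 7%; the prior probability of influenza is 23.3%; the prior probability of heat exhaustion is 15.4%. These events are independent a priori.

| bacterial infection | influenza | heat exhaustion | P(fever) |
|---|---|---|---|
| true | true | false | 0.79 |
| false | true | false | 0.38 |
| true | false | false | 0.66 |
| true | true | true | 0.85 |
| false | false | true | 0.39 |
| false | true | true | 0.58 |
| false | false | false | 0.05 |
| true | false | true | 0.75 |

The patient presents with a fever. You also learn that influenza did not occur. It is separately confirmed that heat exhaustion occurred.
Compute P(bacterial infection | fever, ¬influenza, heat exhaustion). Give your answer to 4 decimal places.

For the numerator, keep only bacterial infection=true terms: 0.75×0.07 = 0.052500
The normalizing constant is 0.39×0.93 + 0.75×0.07 = 0.415200
Posterior = 0.052500 / 0.415200 ≈ 0.1264

P(bacterial infection | fever, ¬influenza, heat exhaustion) ≈ 0.1264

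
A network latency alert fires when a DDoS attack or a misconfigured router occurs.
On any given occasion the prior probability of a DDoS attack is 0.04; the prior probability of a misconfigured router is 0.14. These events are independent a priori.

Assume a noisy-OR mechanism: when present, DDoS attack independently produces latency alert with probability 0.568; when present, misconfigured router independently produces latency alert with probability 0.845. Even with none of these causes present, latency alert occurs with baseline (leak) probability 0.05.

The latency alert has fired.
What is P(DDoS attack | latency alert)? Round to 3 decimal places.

Under noisy-OR, P(latency alert | causes) = 1 − (1−0.05)·∏(1−qᵢ) over the active causes.
For the numerator, keep only DDoS attack=true terms: 0.020282 + 0.005244 = 0.025526
The normalizing constant is 0.05*0.96*0.86 + 0.85275*0.96*0.14 + 0.5896*0.04*0.86 + 0.936388*0.04*0.14 = 0.181416
P(DDoS attack | latency alert) = 0.025526/0.181416 ≈ 0.141

P(DDoS attack | latency alert) ≈ 0.141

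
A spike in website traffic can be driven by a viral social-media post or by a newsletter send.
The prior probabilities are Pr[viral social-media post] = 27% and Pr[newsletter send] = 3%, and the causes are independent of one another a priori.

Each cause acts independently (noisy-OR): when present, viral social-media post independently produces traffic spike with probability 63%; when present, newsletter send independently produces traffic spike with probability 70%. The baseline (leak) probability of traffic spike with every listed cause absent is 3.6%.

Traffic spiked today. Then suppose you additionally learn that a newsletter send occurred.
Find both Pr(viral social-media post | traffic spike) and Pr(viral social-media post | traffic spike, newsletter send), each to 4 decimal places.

Pr(viral social-media post | traffic spike) ≈ 0.8106; Pr(viral social-media post | traffic spike, newsletter send) ≈ 0.3173

Under noisy-OR, P(traffic spike | causes) = 1 − (1−0.036)·∏(1−qᵢ) over the active causes.
Weight on viral social-media post=true, given the evidence: 0.168486 + 0.007233 = 0.175719
Denominator P(traffic spike): 0.036*0.73*0.97 + 0.7108*0.73*0.03 + 0.64332*0.27*0.97 + 0.892996*0.27*0.03 = 0.216778
P(viral social-media post | traffic spike) = 0.175719/0.216778 ≈ 0.8106

With the extra evidence:
Sum P(traffic spike|·) weighted by the priors over both values of viral social-media post:
  P(traffic spike | newsletter send) = 0.7108·0.73 + 0.892996·0.27
        = 0.518884 + 0.241109 = 0.759993
The terms with viral social-media post present sum to 0.241109, so
  P(viral social-media post | traffic spike, newsletter send) = 0.241109 / 0.759993 ≈ 0.3173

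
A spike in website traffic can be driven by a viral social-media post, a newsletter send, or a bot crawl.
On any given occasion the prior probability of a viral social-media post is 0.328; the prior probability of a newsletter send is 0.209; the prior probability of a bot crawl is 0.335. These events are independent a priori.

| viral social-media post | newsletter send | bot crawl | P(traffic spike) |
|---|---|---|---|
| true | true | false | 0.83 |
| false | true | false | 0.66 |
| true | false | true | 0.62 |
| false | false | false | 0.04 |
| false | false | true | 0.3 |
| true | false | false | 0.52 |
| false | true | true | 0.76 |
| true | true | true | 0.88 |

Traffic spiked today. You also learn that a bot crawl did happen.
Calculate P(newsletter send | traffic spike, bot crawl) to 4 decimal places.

Numerator (weight on configurations with newsletter send): 0.106740 + 0.060326 = 0.167066
The normalizing constant is 0.3×0.672×0.791 + 0.76×0.672×0.209 + 0.62×0.328×0.791 + 0.88×0.328×0.209 = 0.487390
P(newsletter send | traffic spike, bot crawl) = 0.167066/0.487390 ≈ 0.3428

P(newsletter send | traffic spike, bot crawl) ≈ 0.3428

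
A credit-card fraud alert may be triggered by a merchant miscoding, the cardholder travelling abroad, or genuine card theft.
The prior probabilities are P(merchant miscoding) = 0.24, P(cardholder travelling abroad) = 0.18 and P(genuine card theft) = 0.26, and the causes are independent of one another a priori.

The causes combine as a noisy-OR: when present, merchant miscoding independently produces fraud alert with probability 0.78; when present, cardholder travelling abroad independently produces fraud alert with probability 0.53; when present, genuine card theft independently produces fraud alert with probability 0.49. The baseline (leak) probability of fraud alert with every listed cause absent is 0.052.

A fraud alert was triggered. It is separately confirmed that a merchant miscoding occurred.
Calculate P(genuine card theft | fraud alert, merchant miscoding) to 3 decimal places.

P(genuine card theft | fraud alert, merchant miscoding) ≈ 0.281

Under noisy-OR, P(fraud alert | causes) = 1 − (1−0.052)·∏(1−qᵢ) over the active causes.
By total probability over the 4 (cardholder travelling abroad, genuine card theft) configurations:
  P(fraud alert | merchant miscoding) = 0.79144×0.82×0.74 + 0.893634×0.82×0.26 + 0.901977×0.18×0.74 + 0.950008×0.18×0.26
        = 0.480246 + 0.190523 + 0.120143 + 0.044460 = 0.835372
Keeping only the genuine card theft-present terms gives 0.234983, so
  P(genuine card theft | fraud alert, merchant miscoding) = 0.234983 / 0.835372 ≈ 0.281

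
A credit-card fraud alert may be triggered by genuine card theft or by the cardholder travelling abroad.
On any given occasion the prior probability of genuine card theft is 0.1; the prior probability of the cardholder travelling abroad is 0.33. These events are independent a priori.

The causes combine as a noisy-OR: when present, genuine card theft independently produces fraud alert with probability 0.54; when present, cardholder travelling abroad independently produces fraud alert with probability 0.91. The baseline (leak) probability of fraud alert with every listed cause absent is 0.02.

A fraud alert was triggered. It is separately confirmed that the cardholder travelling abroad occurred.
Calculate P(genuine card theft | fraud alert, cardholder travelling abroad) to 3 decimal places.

Under noisy-OR, P(fraud alert | causes) = 1 − (1−0.02)·∏(1−qᵢ) over the active causes.
Sum P(fraud alert|·) weighted by the priors over both values of genuine card theft:
  P(fraud alert | cardholder travelling abroad) = 0.9118·0.9 + 0.959428·0.1
        = 0.820620 + 0.095943 = 0.916563
The terms with genuine card theft present sum to 0.095943, so
  P(genuine card theft | fraud alert, cardholder travelling abroad) = 0.095943 / 0.916563 ≈ 0.105

P(genuine card theft | fraud alert, cardholder travelling abroad) ≈ 0.105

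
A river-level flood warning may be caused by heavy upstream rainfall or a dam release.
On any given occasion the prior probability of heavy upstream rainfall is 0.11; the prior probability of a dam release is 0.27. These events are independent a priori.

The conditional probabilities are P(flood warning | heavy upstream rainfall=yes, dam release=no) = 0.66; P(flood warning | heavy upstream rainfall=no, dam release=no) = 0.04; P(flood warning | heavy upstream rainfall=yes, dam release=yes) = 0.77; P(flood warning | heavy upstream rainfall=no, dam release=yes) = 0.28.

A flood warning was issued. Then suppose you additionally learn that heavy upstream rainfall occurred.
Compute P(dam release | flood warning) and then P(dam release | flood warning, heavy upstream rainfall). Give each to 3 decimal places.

P(dam release | flood warning) ≈ 0.533; P(dam release | flood warning, heavy upstream rainfall) ≈ 0.301

Enumerate the 4 (heavy upstream rainfall, dam release) configurations and weight by the priors:
  P(flood warning) = 0.04×0.89×0.73 + 0.28×0.89×0.27 + 0.66×0.11×0.73 + 0.77×0.11×0.27
        = 0.025988 + 0.067284 + 0.052998 + 0.022869 = 0.169139
Keeping only the dam release-present terms gives 0.090153, so
  P(dam release | flood warning) = 0.090153 / 0.169139 ≈ 0.533

Now condition on the additional information:
Sum P(flood warning|·) weighted by the priors over both values of dam release:
  P(flood warning | heavy upstream rainfall) = 0.66·0.73 + 0.77·0.27
        = 0.481800 + 0.207900 = 0.689700
Keeping only the dam release-present terms gives 0.207900, so
  P(dam release | flood warning, heavy upstream rainfall) = 0.207900 / 0.689700 ≈ 0.301
The drop from 0.533 to 0.301 is the explaining-away (discounting) effect.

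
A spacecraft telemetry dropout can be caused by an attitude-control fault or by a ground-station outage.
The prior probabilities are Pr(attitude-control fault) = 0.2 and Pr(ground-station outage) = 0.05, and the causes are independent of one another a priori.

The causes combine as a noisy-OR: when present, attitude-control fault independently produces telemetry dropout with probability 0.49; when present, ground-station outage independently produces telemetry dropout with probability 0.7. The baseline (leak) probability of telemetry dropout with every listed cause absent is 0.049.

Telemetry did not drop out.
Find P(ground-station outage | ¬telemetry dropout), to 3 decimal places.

Under noisy-OR, P(telemetry dropout | causes) = 1 − (1−0.049)·∏(1−qᵢ) over the active causes.
P(¬telemetry dropout) = 0.951·0.8·0.95 + 0.2853·0.8·0.05 + 0.48501·0.2·0.95 + 0.145503·0.2·0.05 = 0.722760 + 0.011412 + 0.092152 + 0.001455 = 0.827779
Restricting to configurations with ground-station outage present: 0.011412 + 0.001455 = 0.012867.
So P(ground-station outage | ¬telemetry dropout) = 0.012867/0.827779 ≈ 0.016.

P(ground-station outage | ¬telemetry dropout) ≈ 0.016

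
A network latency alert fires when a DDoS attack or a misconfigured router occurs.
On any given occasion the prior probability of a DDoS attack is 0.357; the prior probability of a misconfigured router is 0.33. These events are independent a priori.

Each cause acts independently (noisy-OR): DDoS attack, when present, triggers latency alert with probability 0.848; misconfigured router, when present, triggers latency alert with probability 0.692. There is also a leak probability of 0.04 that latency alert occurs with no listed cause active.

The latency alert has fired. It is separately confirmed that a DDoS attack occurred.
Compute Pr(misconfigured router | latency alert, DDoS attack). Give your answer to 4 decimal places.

Under noisy-OR, P(latency alert | causes) = 1 − (1−0.04)·∏(1−qᵢ) over the active causes.
P(latency alert | DDoS attack) = 0.85408×0.67 + 0.955057×0.33 = 0.572234 + 0.315169 = 0.887403
The misconfigured router-present share is 0.955057×0.33 = 0.315169.
Hence the posterior is 0.315169/0.887403 ≈ 0.3552.

Pr(misconfigured router | latency alert, DDoS attack) ≈ 0.3552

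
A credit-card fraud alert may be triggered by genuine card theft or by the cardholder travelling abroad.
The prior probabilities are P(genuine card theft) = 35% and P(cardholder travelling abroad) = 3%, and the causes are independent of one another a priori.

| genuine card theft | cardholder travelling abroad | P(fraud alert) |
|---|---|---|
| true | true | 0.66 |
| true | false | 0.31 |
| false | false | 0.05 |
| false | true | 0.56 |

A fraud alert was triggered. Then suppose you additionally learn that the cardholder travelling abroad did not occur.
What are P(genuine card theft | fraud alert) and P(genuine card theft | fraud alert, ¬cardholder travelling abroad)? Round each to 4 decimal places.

Weight on genuine card theft=true, given the evidence: 0.105245 + 0.006930 = 0.112175
The normalizing constant is 0.05·0.65·0.97 + 0.56·0.65·0.03 + 0.31·0.35·0.97 + 0.66·0.35·0.03 = 0.154620
Posterior = 0.112175 / 0.154620 ≈ 0.7255

Now also conditioning on cardholder travelling abroad≠true:
Weight on genuine card theft=true, given the evidence: 0.31×0.35 = 0.108500
Denominator P(fraud alert | ¬cardholder travelling abroad): 0.05×0.65 + 0.31×0.35 = 0.141000
P(genuine card theft | fraud alert, ¬cardholder travelling abroad) = 0.108500/0.141000 ≈ 0.7695
Ruling out cardholder travelling abroad raises the posterior on genuine card theft — the flip side of explaining away.

P(genuine card theft | fraud alert) ≈ 0.7255; P(genuine card theft | fraud alert, ¬cardholder travelling abroad) ≈ 0.7695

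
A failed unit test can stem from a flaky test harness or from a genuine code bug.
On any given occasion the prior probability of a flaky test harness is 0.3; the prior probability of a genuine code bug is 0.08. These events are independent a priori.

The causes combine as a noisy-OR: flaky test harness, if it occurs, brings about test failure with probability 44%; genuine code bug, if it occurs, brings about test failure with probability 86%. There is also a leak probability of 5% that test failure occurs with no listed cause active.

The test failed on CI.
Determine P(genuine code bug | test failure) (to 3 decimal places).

Under noisy-OR, P(test failure | causes) = 1 − (1−0.05)·∏(1−qᵢ) over the active causes.
For the numerator, keep only genuine code bug=true terms: 0.048552 + 0.022212 = 0.070764
Normalizer over all consistent configurations: 0.05×0.7×0.92 + 0.867×0.7×0.08 + 0.468×0.3×0.92 + 0.92552×0.3×0.08 = 0.232132
P(genuine code bug | test failure) = 0.070764/0.232132 ≈ 0.305

P(genuine code bug | test failure) ≈ 0.305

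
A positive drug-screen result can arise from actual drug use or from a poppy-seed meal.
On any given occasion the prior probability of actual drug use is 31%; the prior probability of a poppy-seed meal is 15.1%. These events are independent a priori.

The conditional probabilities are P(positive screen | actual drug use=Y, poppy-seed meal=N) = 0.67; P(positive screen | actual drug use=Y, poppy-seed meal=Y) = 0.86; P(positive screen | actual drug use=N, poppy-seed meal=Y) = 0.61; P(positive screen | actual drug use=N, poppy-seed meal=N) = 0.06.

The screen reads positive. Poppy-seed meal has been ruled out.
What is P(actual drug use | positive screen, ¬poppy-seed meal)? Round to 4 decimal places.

P(actual drug use | positive screen, ¬poppy-seed meal) ≈ 0.8338

Sum P(positive screen|·) weighted by the priors over both values of actual drug use:
  P(positive screen | ¬poppy-seed meal) = 0.06·0.69 + 0.67·0.31
        = 0.041400 + 0.207700 = 0.249100
Keeping only the actual drug use-present terms gives 0.207700, so
  P(actual drug use | positive screen, ¬poppy-seed meal) = 0.207700 / 0.249100 ≈ 0.8338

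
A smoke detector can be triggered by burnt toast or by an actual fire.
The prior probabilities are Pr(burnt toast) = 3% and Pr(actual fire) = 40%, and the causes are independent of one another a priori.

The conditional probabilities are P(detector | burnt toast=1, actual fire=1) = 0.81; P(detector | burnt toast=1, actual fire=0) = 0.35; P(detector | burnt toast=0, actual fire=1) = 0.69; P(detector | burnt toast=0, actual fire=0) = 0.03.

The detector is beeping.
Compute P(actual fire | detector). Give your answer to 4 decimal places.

Enumerate the 4 (burnt toast, actual fire) configurations and weight by the priors:
  P(detector) = 0.03×0.97×0.6 + 0.69×0.97×0.4 + 0.35×0.03×0.6 + 0.81×0.03×0.4
        = 0.017460 + 0.267720 + 0.006300 + 0.009720 = 0.301200
Keeping only the actual fire-present terms gives 0.277440, so
  P(actual fire | detector) = 0.277440 / 0.301200 ≈ 0.9211

P(actual fire | detector) ≈ 0.9211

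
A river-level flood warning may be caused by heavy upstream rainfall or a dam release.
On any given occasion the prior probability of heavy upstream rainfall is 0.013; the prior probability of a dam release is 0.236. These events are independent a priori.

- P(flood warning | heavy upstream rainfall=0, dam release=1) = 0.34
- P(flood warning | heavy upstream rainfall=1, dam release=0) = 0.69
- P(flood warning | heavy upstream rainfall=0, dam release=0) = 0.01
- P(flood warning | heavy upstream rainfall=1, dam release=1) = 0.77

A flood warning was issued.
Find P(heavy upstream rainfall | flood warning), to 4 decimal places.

P(heavy upstream rainfall | flood warning) ≈ 0.0960

Sum P(flood warning|·) weighted by the priors over the 4 (heavy upstream rainfall, dam release) configurations:
  P(flood warning) = 0.01*0.987*0.764 + 0.34*0.987*0.236 + 0.69*0.013*0.764 + 0.77*0.013*0.236
        = 0.007541 + 0.079197 + 0.006853 + 0.002362 = 0.095953
Configurations with heavy upstream rainfall contribute 0.009215, so
  P(heavy upstream rainfall | flood warning) = 0.009215 / 0.095953 ≈ 0.0960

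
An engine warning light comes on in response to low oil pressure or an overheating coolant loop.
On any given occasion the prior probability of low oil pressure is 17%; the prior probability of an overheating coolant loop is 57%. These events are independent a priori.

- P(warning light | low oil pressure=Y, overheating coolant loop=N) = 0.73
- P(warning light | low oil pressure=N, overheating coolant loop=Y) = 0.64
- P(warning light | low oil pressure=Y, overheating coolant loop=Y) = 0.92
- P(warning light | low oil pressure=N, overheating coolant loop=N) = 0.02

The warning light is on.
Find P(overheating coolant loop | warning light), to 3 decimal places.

By total probability over the 4 (low oil pressure, overheating coolant loop) configurations:
  P(warning light) = 0.02*0.83*0.43 + 0.64*0.83*0.57 + 0.73*0.17*0.43 + 0.92*0.17*0.57
        = 0.007138 + 0.302784 + 0.053363 + 0.089148 = 0.452433
The terms with overheating coolant loop present sum to 0.391932, so
  P(overheating coolant loop | warning light) = 0.391932 / 0.452433 ≈ 0.866

P(overheating coolant loop | warning light) ≈ 0.866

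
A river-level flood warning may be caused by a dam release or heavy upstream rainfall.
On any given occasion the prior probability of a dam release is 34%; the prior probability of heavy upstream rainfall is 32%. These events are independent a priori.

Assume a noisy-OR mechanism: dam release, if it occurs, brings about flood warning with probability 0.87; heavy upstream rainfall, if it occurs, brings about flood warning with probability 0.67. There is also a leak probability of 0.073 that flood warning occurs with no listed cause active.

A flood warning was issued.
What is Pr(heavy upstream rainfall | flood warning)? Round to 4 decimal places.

Pr(heavy upstream rainfall | flood warning) ≈ 0.5154

Under noisy-OR, P(flood warning | causes) = 1 − (1−0.073)·∏(1−qᵢ) over the active causes.
P(flood warning) = 0.073·0.66·0.68 + 0.69409·0.66·0.32 + 0.87949·0.34·0.68 + 0.960232·0.34·0.32 = 0.032762 + 0.146592 + 0.203338 + 0.104473 = 0.487165
Restricting to configurations with heavy upstream rainfall present: 0.146592 + 0.104473 = 0.251065.
So P(heavy upstream rainfall | flood warning) = 0.251065/0.487165 ≈ 0.5154.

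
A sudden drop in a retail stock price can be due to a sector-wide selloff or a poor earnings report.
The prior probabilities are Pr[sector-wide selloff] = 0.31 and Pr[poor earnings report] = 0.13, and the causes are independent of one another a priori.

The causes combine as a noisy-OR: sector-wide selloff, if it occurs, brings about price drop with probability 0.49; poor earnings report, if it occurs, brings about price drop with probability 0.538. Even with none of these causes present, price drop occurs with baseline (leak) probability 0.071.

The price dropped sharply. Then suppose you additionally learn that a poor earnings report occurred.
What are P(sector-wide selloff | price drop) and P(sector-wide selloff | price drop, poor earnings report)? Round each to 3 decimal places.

P(sector-wide selloff | price drop) ≈ 0.649; P(sector-wide selloff | price drop, poor earnings report) ≈ 0.381

Under noisy-OR, P(price drop | causes) = 1 − (1−0.071)·∏(1−qᵢ) over the active causes.
By total probability over the 4 (sector-wide selloff, poor earnings report) configurations:
  P(price drop) = 0.071·0.69·0.87 + 0.570802·0.69·0.13 + 0.52621·0.31·0.87 + 0.781109·0.31·0.13
        = 0.042621 + 0.051201 + 0.141919 + 0.031479 = 0.267220
Keeping only the sector-wide selloff-present terms gives 0.173398, so
  P(sector-wide selloff | price drop) = 0.173398 / 0.267220 ≈ 0.649

Now also conditioning on poor earnings report=true:
Sum P(price drop|·) weighted by the priors over both values of sector-wide selloff:
  P(price drop | poor earnings report) = 0.570802×0.69 + 0.781109×0.31
        = 0.393853 + 0.242144 = 0.635997
Configurations with sector-wide selloff contribute 0.242144, so
  P(sector-wide selloff | price drop, poor earnings report) = 0.242144 / 0.635997 ≈ 0.381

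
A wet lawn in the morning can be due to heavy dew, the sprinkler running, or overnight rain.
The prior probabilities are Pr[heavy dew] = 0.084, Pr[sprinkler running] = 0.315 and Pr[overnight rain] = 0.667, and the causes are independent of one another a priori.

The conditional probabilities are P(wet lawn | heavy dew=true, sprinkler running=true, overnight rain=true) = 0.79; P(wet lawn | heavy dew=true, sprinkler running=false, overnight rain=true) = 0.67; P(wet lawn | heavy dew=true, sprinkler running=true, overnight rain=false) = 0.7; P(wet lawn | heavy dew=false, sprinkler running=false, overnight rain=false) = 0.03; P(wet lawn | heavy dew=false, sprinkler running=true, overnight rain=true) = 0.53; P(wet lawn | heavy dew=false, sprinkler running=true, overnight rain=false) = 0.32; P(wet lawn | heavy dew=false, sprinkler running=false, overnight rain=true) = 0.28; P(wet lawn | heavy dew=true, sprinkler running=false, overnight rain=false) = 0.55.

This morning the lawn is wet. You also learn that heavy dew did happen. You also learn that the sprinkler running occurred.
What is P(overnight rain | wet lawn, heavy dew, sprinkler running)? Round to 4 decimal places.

For the numerator, keep only overnight rain=true terms: 0.79·0.667 = 0.526930
Denominator P(wet lawn | heavy dew, sprinkler running): 0.7·0.333 + 0.79·0.667 = 0.760030
Posterior = 0.526930 / 0.760030 ≈ 0.6933

P(overnight rain | wet lawn, heavy dew, sprinkler running) ≈ 0.6933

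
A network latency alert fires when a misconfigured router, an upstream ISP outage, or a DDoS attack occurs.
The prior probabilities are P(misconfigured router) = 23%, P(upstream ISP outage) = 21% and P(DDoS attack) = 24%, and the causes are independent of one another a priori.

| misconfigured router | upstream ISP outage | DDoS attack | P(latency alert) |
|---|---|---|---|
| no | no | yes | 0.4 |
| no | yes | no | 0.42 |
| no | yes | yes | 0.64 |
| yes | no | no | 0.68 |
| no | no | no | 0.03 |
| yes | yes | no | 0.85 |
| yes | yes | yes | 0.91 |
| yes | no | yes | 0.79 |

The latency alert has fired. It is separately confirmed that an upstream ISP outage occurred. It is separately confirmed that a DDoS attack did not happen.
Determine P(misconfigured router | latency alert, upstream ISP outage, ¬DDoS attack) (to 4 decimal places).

P(misconfigured router | latency alert, upstream ISP outage, ¬DDoS attack) ≈ 0.3768

P(latency alert | upstream ISP outage, ¬DDoS attack) = 0.42×0.77 + 0.85×0.23 = 0.323400 + 0.195500 = 0.518900
The misconfigured router-present share is 0.85×0.23 = 0.195500.
So P(misconfigured router | latency alert, upstream ISP outage, ¬DDoS attack) = 0.195500/0.518900 ≈ 0.3768.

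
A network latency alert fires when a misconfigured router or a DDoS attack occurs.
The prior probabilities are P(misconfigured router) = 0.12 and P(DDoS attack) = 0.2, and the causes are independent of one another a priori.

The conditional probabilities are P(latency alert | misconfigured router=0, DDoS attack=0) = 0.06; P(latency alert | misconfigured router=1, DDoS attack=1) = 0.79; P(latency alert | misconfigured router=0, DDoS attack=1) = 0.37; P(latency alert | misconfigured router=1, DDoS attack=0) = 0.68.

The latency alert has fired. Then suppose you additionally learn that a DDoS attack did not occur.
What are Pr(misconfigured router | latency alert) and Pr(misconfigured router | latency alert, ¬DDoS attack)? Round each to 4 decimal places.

Pr(misconfigured router | latency alert) ≈ 0.4397; Pr(misconfigured router | latency alert, ¬DDoS attack) ≈ 0.6071

Sum P(latency alert|·) weighted by the priors over the 4 (misconfigured router, DDoS attack) configurations:
  P(latency alert) = 0.06×0.88×0.8 + 0.37×0.88×0.2 + 0.68×0.12×0.8 + 0.79×0.12×0.2
        = 0.042240 + 0.065120 + 0.065280 + 0.018960 = 0.191600
Keeping only the misconfigured router-present terms gives 0.084240, so
  P(misconfigured router | latency alert) = 0.084240 / 0.191600 ≈ 0.4397

Now also conditioning on DDoS attack≠true:
Weight on misconfigured router=true, given the evidence: 0.68*0.12 = 0.081600
The normalizing constant is 0.06*0.88 + 0.68*0.12 = 0.134400
Posterior = 0.081600 / 0.134400 ≈ 0.6071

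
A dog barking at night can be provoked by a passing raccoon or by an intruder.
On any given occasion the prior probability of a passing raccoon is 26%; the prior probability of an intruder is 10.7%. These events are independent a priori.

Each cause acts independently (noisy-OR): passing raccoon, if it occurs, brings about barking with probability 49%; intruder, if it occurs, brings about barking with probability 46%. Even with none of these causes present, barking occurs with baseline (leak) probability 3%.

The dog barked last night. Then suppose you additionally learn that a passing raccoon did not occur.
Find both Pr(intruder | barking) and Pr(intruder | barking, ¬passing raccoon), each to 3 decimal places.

Pr(intruder | barking) ≈ 0.298; Pr(intruder | barking, ¬passing raccoon) ≈ 0.655

Under noisy-OR, P(barking | causes) = 1 − (1−0.03)·∏(1−qᵢ) over the active causes.
P(barking) = 0.03·0.74·0.893 + 0.4762·0.74·0.107 + 0.5053·0.26·0.893 + 0.732862·0.26·0.107 = 0.019825 + 0.037706 + 0.117321 + 0.020388 = 0.195240
The intruder-present share is 0.037706 + 0.020388 = 0.058094.
P(intruder | barking) = 0.058094 / 0.195240 ≈ 0.298

Now condition on the additional information:
Enumerate both values of intruder and weight by the priors:
  P(barking | ¬passing raccoon) = 0.03*0.893 + 0.4762*0.107
        = 0.026790 + 0.050953 = 0.077743
Keeping only the intruder-present terms gives 0.050953, so
  P(intruder | barking, ¬passing raccoon) = 0.050953 / 0.077743 ≈ 0.655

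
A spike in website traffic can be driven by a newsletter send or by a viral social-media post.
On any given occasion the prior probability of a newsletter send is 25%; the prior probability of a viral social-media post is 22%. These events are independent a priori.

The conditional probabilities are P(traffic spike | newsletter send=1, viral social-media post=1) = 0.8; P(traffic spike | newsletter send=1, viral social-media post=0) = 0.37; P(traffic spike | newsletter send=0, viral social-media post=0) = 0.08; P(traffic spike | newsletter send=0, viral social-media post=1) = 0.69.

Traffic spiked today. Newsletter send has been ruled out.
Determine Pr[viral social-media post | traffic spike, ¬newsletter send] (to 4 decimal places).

Pr[viral social-media post | traffic spike, ¬newsletter send] ≈ 0.7087

Sum P(traffic spike|·) weighted by the priors over both values of viral social-media post:
  P(traffic spike | ¬newsletter send) = 0.08*0.78 + 0.69*0.22
        = 0.062400 + 0.151800 = 0.214200
The terms with viral social-media post present sum to 0.151800, so
  P(viral social-media post | traffic spike, ¬newsletter send) = 0.151800 / 0.214200 ≈ 0.7087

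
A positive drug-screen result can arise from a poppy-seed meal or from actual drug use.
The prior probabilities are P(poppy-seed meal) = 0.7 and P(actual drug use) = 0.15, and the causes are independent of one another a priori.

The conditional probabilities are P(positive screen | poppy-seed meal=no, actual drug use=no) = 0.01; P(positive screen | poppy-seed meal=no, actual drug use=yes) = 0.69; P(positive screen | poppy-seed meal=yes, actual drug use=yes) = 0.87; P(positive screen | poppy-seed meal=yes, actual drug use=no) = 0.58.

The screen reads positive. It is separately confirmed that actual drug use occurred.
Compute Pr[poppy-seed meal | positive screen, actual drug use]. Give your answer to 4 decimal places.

By total probability over both values of poppy-seed meal:
  P(positive screen | actual drug use) = 0.69×0.3 + 0.87×0.7
        = 0.207000 + 0.609000 = 0.816000
Keeping only the poppy-seed meal-present terms gives 0.609000, so
  P(poppy-seed meal | positive screen, actual drug use) = 0.609000 / 0.816000 ≈ 0.7463

Pr[poppy-seed meal | positive screen, actual drug use] ≈ 0.7463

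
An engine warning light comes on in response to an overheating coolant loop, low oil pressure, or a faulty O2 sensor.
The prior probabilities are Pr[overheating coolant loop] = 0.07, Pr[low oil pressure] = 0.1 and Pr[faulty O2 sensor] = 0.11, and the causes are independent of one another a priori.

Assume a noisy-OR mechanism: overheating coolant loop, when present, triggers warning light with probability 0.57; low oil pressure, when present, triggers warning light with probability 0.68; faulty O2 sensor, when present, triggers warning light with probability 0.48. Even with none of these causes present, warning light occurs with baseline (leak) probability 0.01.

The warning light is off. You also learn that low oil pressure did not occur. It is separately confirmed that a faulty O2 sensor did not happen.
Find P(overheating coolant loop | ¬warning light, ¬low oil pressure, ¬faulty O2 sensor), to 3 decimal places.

P(overheating coolant loop | ¬warning light, ¬low oil pressure, ¬faulty O2 sensor) ≈ 0.031

Under noisy-OR, P(warning light | causes) = 1 − (1−0.01)·∏(1−qᵢ) over the active causes.
Sum P(¬warning light|·) weighted by the priors over both values of overheating coolant loop:
  P(¬warning light | ¬low oil pressure, ¬faulty O2 sensor) = 0.99*0.93 + 0.4257*0.07
        = 0.920700 + 0.029799 = 0.950499
The terms with overheating coolant loop present sum to 0.029799, so
  P(overheating coolant loop | ¬warning light, ¬low oil pressure, ¬faulty O2 sensor) = 0.029799 / 0.950499 ≈ 0.031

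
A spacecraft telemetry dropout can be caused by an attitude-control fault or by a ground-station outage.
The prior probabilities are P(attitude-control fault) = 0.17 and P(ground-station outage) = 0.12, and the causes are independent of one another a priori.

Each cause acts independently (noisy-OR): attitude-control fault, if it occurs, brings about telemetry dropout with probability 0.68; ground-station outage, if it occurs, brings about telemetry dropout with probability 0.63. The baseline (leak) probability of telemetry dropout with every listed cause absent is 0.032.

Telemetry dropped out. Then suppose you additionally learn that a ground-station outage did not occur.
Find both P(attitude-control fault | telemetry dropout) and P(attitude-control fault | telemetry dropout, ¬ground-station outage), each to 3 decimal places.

Under noisy-OR, P(telemetry dropout | causes) = 1 − (1−0.032)·∏(1−qᵢ) over the active causes.
P(telemetry dropout) = 0.032*0.83*0.88 + 0.64184*0.83*0.12 + 0.69024*0.17*0.88 + 0.885389*0.17*0.12 = 0.023373 + 0.063927 + 0.103260 + 0.018062 = 0.208622
The attitude-control fault-present share is 0.103260 + 0.018062 = 0.121322.
Hence the posterior is 0.121322/0.208622 ≈ 0.582.

Now condition on the additional information:
Numerator (weight on configurations with attitude-control fault): 0.69024*0.17 = 0.117341
Denominator P(telemetry dropout | ¬ground-station outage): 0.032*0.83 + 0.69024*0.17 = 0.143901
P(attitude-control fault | telemetry dropout, ¬ground-station outage) = 0.117341/0.143901 ≈ 0.815
Ruling out ground-station outage raises the posterior on attitude-control fault — the flip side of explaining away.

P(attitude-control fault | telemetry dropout) ≈ 0.582; P(attitude-control fault | telemetry dropout, ¬ground-station outage) ≈ 0.815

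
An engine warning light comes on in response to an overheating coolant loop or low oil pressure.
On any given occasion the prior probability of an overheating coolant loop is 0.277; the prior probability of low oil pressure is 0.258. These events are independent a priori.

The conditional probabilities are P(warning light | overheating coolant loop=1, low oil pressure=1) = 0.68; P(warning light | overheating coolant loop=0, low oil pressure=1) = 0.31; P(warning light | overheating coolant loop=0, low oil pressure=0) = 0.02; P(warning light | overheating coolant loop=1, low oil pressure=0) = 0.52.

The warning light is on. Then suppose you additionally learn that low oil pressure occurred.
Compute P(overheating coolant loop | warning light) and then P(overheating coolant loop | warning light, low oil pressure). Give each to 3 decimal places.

P(overheating coolant loop | warning light) ≈ 0.694; P(overheating coolant loop | warning light, low oil pressure) ≈ 0.457

P(warning light) = 0.02×0.723×0.742 + 0.31×0.723×0.258 + 0.52×0.277×0.742 + 0.68×0.277×0.258 = 0.010729 + 0.057826 + 0.106878 + 0.048597 = 0.224030
The overheating coolant loop-present share is 0.106878 + 0.048597 = 0.155475.
Hence the posterior is 0.155475/0.224030 ≈ 0.694.

Now condition on the additional information:
P(warning light | low oil pressure) = 0.31·0.723 + 0.68·0.277 = 0.224130 + 0.188360 = 0.412490
Of this, 0.188360 comes from 0.68·0.277 (the overheating coolant loop=true cases).
So P(overheating coolant loop | warning light, low oil pressure) = 0.188360/0.412490 ≈ 0.457.
— low oil pressure explains away the evidence for overheating coolant loop.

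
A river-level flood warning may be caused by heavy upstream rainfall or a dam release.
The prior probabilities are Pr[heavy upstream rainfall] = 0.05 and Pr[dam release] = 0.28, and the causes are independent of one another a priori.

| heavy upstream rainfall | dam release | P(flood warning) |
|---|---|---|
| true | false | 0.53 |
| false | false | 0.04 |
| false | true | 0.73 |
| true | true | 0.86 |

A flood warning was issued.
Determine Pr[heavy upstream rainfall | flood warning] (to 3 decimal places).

Pr[heavy upstream rainfall | flood warning] ≈ 0.123

Enumerate the 4 (heavy upstream rainfall, dam release) configurations and weight by the priors:
  P(flood warning) = 0.04·0.95·0.72 + 0.73·0.95·0.28 + 0.53·0.05·0.72 + 0.86·0.05·0.28
        = 0.027360 + 0.194180 + 0.019080 + 0.012040 = 0.252660
The terms with heavy upstream rainfall present sum to 0.031120, so
  P(heavy upstream rainfall | flood warning) = 0.031120 / 0.252660 ≈ 0.123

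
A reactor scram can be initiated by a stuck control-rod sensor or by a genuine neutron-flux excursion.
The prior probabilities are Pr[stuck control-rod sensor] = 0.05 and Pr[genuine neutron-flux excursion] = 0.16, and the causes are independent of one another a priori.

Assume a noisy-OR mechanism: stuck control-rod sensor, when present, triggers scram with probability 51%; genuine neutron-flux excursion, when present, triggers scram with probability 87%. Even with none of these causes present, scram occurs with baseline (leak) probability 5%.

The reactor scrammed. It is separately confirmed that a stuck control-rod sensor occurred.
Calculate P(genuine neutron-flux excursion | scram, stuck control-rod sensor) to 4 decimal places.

P(genuine neutron-flux excursion | scram, stuck control-rod sensor) ≈ 0.2508

Under noisy-OR, P(scram | causes) = 1 − (1−0.05)·∏(1−qᵢ) over the active causes.
Weight on genuine neutron-flux excursion=true, given the evidence: 0.939485·0.16 = 0.150318
Normalizer over all consistent configurations: 0.5345·0.84 + 0.939485·0.16 = 0.599298
P(genuine neutron-flux excursion | scram, stuck control-rod sensor) = 0.150318/0.599298 ≈ 0.2508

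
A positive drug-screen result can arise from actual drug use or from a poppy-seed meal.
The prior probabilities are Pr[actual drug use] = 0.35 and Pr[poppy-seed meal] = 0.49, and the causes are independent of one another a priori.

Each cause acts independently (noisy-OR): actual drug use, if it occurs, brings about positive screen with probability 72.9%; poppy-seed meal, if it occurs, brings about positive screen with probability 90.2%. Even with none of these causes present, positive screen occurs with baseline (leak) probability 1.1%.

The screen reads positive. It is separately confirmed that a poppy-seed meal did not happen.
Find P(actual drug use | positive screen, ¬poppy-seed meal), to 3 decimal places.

P(actual drug use | positive screen, ¬poppy-seed meal) ≈ 0.973

Under noisy-OR, P(positive screen | causes) = 1 − (1−0.011)·∏(1−qᵢ) over the active causes.
By total probability over both values of actual drug use:
  P(positive screen | ¬poppy-seed meal) = 0.011*0.65 + 0.731981*0.35
        = 0.007150 + 0.256193 = 0.263343
The terms with actual drug use present sum to 0.256193, so
  P(actual drug use | positive screen, ¬poppy-seed meal) = 0.256193 / 0.263343 ≈ 0.973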